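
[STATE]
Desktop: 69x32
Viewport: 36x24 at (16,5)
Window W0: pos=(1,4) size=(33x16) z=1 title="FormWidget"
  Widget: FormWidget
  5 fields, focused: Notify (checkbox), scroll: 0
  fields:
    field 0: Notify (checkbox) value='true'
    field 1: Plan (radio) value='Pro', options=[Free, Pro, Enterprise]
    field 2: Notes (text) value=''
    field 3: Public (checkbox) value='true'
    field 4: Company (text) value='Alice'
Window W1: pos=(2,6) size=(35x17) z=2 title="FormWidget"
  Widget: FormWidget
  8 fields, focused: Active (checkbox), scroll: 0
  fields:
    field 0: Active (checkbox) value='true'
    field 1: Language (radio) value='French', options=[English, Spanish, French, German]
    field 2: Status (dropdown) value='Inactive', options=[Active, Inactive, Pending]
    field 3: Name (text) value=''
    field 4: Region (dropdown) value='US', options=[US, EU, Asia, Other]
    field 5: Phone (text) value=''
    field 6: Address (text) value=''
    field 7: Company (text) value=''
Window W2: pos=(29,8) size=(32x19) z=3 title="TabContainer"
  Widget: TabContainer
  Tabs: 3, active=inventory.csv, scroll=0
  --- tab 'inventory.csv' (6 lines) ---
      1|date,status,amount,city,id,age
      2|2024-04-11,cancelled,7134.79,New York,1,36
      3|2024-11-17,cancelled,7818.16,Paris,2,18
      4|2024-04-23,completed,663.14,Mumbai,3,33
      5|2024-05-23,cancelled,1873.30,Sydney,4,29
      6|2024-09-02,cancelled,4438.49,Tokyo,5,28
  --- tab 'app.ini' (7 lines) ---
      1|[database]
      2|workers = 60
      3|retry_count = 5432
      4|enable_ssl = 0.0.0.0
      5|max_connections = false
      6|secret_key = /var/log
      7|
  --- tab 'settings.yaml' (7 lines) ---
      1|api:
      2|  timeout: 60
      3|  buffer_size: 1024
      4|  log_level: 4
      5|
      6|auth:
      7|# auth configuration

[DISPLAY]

                 ┃                  
━━━━━━━━━━━━━━━━━━━━┓               
                    ┃               
─────────────┏━━━━━━━━━━━━━━━━━━━━━━
 [x]         ┃ TabContainer         
 ( ) English ┠──────────────────────
 [Inactive   ┃[inventory.csv]│ app.i
 [           ┃──────────────────────
 [US         ┃date,status,amount,cit
 [           ┃2024-04-11,cancelled,7
 [           ┃2024-11-17,cancelled,7
 [           ┃2024-04-23,completed,6
             ┃2024-05-23,cancelled,1
             ┃2024-09-02,cancelled,4
             ┃                      
             ┃                      
             ┃                      
━━━━━━━━━━━━━┃                      
             ┃                      
             ┃                      
             ┃                      
             ┗━━━━━━━━━━━━━━━━━━━━━━
                                    
                                    


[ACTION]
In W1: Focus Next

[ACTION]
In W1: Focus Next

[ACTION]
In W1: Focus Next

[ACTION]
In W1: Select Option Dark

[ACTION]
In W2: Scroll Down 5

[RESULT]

                 ┃                  
━━━━━━━━━━━━━━━━━━━━┓               
                    ┃               
─────────────┏━━━━━━━━━━━━━━━━━━━━━━
 [x]         ┃ TabContainer         
 ( ) English ┠──────────────────────
 [Inactive   ┃[inventory.csv]│ app.i
 [           ┃──────────────────────
 [US         ┃2024-09-02,cancelled,4
 [           ┃                      
 [           ┃                      
 [           ┃                      
             ┃                      
             ┃                      
             ┃                      
             ┃                      
             ┃                      
━━━━━━━━━━━━━┃                      
             ┃                      
             ┃                      
             ┃                      
             ┗━━━━━━━━━━━━━━━━━━━━━━
                                    
                                    


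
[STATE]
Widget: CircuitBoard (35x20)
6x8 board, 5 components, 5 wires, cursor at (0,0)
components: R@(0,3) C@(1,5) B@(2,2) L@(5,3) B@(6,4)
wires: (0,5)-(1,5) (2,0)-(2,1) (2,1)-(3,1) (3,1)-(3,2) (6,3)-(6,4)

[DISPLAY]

   0 1 2 3 4 5                     
0  [.]          R       ·          
                        │          
1                       C          
                                   
2   · ─ ·   B                      
        │                          
3       · ─ ·                      
                                   
4                                  
                                   
5               L                  
                                   
6               · ─ B              
                                   
7                                  
Cursor: (0,0)                      
                                   
                                   
                                   


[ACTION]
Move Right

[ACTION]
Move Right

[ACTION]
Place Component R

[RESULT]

   0 1 2 3 4 5                     
0          [R]  R       ·          
                        │          
1                       C          
                                   
2   · ─ ·   B                      
        │                          
3       · ─ ·                      
                                   
4                                  
                                   
5               L                  
                                   
6               · ─ B              
                                   
7                                  
Cursor: (0,2)                      
                                   
                                   
                                   


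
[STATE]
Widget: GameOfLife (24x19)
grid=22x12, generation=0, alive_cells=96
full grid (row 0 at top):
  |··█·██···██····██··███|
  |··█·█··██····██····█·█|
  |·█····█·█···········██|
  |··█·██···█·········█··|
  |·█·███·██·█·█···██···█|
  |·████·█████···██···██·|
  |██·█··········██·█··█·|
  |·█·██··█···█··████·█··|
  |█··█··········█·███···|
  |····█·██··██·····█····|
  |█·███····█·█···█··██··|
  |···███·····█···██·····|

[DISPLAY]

Gen: 0                  
··█·██···██····██··███  
··█·█··██····██····█·█  
·█····█·█···········██  
··█·██···█·········█··  
·█·███·██·█·█···██···█  
·████·█████···██···██·  
██·█··········██·█··█·  
·█·██··█···█··████·█··  
█··█··········█·███···  
····█·██··██·····█····  
█·███····█·█···█··██··  
···███·····█···██·····  
                        
                        
                        
                        
                        
                        


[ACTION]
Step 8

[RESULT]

Gen: 8                  
········█·····██······  
·····██··█···█··█·····  
·····███······██······  
·······█··············  
·····██·············██  
··█·█·██············██  
██···█··█·············  
·█··█···█·······█·····  
··██·██·█·······█·█···  
···█···············█··  
················█··█··  
·················███··  
                        
                        
                        
                        
                        
                        


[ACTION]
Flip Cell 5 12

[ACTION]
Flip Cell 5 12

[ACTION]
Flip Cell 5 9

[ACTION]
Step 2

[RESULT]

Gen: 10                 
··············██······  
······███····█··█·····  
·······██·····██······  
·······█··············  
······█·█···········██  
██··················██  
······█···············  
█········█············  
·····████·······██····  
··█·█···········██·██·  
···█············█···█·  
·················█·██·  
                        
                        
                        
                        
                        
                        


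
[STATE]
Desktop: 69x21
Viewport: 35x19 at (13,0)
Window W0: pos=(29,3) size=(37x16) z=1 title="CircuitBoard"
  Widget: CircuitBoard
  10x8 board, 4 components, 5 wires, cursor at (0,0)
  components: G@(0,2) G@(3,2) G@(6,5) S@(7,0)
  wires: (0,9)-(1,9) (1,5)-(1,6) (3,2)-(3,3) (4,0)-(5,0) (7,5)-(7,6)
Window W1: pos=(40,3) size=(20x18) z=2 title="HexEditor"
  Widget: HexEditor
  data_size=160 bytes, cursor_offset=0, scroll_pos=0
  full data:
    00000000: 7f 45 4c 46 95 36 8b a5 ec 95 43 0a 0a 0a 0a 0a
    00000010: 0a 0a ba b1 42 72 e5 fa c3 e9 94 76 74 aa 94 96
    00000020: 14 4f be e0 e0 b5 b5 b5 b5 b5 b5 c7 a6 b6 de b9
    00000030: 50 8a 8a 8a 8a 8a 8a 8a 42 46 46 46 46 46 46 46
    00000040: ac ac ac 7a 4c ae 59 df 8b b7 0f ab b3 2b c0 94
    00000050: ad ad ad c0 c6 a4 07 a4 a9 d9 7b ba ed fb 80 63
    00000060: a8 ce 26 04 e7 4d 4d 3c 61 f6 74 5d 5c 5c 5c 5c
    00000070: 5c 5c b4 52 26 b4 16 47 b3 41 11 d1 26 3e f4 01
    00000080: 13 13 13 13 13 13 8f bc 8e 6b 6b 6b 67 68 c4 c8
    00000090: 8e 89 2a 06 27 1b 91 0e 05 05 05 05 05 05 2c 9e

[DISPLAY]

                                   
                                   
                                   
                ┏━━━━━━━━━━┏━━━━━━━
                ┃ CircuitBo┃ HexEdi
                ┠──────────┠───────
                ┃   0 1 2 3┃0000000
                ┃0  [.]    ┃0000001
                ┃          ┃0000002
                ┃1         ┃0000003
                ┃          ┃0000004
                ┃2         ┃0000005
                ┃          ┃0000006
                ┃3         ┃0000007
                ┃          ┃0000008
                ┃4   ·     ┃0000009
                ┃    │     ┃       
                ┃5   ·     ┃       
                ┗━━━━━━━━━━┃       


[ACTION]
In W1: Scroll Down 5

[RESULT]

                                   
                                   
                                   
                ┏━━━━━━━━━━┏━━━━━━━
                ┃ CircuitBo┃ HexEdi
                ┠──────────┠───────
                ┃   0 1 2 3┃0000005
                ┃0  [.]    ┃0000006
                ┃          ┃0000007
                ┃1         ┃0000008
                ┃          ┃0000009
                ┃2         ┃       
                ┃          ┃       
                ┃3         ┃       
                ┃          ┃       
                ┃4   ·     ┃       
                ┃    │     ┃       
                ┃5   ·     ┃       
                ┗━━━━━━━━━━┃       


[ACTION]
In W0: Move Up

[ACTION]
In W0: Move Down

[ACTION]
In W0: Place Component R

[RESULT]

                                   
                                   
                                   
                ┏━━━━━━━━━━┏━━━━━━━
                ┃ CircuitBo┃ HexEdi
                ┠──────────┠───────
                ┃   0 1 2 3┃0000005
                ┃0         ┃0000006
                ┃          ┃0000007
                ┃1  [R]    ┃0000008
                ┃          ┃0000009
                ┃2         ┃       
                ┃          ┃       
                ┃3         ┃       
                ┃          ┃       
                ┃4   ·     ┃       
                ┃    │     ┃       
                ┃5   ·     ┃       
                ┗━━━━━━━━━━┃       


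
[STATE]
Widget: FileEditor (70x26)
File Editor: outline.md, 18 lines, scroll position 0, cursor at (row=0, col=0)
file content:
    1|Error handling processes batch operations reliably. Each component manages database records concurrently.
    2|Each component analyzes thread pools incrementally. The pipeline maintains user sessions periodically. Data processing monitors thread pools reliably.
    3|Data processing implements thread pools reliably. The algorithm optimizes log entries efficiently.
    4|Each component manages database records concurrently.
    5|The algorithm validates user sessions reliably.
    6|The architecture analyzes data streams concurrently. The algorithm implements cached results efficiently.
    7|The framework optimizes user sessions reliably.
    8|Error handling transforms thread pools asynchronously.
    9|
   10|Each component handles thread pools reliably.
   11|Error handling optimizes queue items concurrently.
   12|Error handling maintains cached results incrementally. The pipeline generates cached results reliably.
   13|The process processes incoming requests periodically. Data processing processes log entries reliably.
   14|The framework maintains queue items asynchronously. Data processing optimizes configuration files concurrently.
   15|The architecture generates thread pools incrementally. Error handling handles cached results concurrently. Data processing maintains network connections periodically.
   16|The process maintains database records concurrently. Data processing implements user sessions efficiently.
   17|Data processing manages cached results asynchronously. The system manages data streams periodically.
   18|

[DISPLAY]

█rror handling processes batch operations reliably. Each component ma▲
Each component analyzes thread pools incrementally. The pipeline main█
Data processing implements thread pools reliably. The algorithm optim░
Each component manages database records concurrently.                ░
The algorithm validates user sessions reliably.                      ░
The architecture analyzes data streams concurrently. The algorithm im░
The framework optimizes user sessions reliably.                      ░
Error handling transforms thread pools asynchronously.               ░
                                                                     ░
Each component handles thread pools reliably.                        ░
Error handling optimizes queue items concurrently.                   ░
Error handling maintains cached results incrementally. The pipeline g░
The process processes incoming requests periodically. Data processing░
The framework maintains queue items asynchronously. Data processing o░
The architecture generates thread pools incrementally. Error handling░
The process maintains database records concurrently. Data processing ░
Data processing manages cached results asynchronously. The system man░
                                                                     ░
                                                                     ░
                                                                     ░
                                                                     ░
                                                                     ░
                                                                     ░
                                                                     ░
                                                                     ░
                                                                     ▼


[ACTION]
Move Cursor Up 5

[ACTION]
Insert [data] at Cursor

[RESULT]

data█rror handling processes batch operations reliably. Each componen▲
Each component analyzes thread pools incrementally. The pipeline main█
Data processing implements thread pools reliably. The algorithm optim░
Each component manages database records concurrently.                ░
The algorithm validates user sessions reliably.                      ░
The architecture analyzes data streams concurrently. The algorithm im░
The framework optimizes user sessions reliably.                      ░
Error handling transforms thread pools asynchronously.               ░
                                                                     ░
Each component handles thread pools reliably.                        ░
Error handling optimizes queue items concurrently.                   ░
Error handling maintains cached results incrementally. The pipeline g░
The process processes incoming requests periodically. Data processing░
The framework maintains queue items asynchronously. Data processing o░
The architecture generates thread pools incrementally. Error handling░
The process maintains database records concurrently. Data processing ░
Data processing manages cached results asynchronously. The system man░
                                                                     ░
                                                                     ░
                                                                     ░
                                                                     ░
                                                                     ░
                                                                     ░
                                                                     ░
                                                                     ░
                                                                     ▼


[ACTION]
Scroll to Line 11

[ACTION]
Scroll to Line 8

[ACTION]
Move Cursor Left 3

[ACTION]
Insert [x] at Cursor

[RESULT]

dx█taError handling processes batch operations reliably. Each compone▲
Each component analyzes thread pools incrementally. The pipeline main█
Data processing implements thread pools reliably. The algorithm optim░
Each component manages database records concurrently.                ░
The algorithm validates user sessions reliably.                      ░
The architecture analyzes data streams concurrently. The algorithm im░
The framework optimizes user sessions reliably.                      ░
Error handling transforms thread pools asynchronously.               ░
                                                                     ░
Each component handles thread pools reliably.                        ░
Error handling optimizes queue items concurrently.                   ░
Error handling maintains cached results incrementally. The pipeline g░
The process processes incoming requests periodically. Data processing░
The framework maintains queue items asynchronously. Data processing o░
The architecture generates thread pools incrementally. Error handling░
The process maintains database records concurrently. Data processing ░
Data processing manages cached results asynchronously. The system man░
                                                                     ░
                                                                     ░
                                                                     ░
                                                                     ░
                                                                     ░
                                                                     ░
                                                                     ░
                                                                     ░
                                                                     ▼


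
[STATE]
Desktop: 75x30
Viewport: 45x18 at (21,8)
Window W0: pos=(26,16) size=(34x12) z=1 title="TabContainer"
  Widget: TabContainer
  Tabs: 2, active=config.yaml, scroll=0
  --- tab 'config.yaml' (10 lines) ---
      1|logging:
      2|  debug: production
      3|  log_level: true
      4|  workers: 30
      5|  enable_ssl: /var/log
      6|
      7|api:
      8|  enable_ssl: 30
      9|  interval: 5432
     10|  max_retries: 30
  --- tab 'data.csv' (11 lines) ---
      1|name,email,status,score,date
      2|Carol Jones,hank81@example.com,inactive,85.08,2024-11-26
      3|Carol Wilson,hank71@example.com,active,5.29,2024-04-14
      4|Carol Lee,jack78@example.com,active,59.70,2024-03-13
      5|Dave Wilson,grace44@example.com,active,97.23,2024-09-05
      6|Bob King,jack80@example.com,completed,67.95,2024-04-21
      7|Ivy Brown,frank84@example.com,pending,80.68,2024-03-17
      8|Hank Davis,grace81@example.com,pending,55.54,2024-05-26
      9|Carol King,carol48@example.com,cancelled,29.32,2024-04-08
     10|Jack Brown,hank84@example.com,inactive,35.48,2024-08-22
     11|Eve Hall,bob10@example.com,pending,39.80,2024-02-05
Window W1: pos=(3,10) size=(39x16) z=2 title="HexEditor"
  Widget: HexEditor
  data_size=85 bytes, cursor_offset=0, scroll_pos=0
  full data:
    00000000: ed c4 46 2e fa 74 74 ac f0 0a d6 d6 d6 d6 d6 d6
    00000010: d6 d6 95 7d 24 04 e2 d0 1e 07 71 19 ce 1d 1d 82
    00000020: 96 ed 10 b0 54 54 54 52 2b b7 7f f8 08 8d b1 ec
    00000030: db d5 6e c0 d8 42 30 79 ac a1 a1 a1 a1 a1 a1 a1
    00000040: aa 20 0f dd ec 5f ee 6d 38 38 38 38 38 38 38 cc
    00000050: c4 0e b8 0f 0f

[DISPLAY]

                                             
                                             
━━━━━━━━━━━━━━━━━━━━┓                        
                    ┃                        
────────────────────┨                        
6 2e fa 74 74 ac  f0┃                        
5 7d 24 04 e2 d0  1e┃                        
0 b0 54 54 54 52  2b┃                        
e c0 d8 42 30 79  ac┃━━━━━━━━━━━━━━━━━┓      
f dd ec 5f ee 6d  38┃                 ┃      
8 0f 0f             ┃─────────────────┨      
                    ┃data.csv         ┃      
                    ┃─────────────────┃      
                    ┃                 ┃      
                    ┃tion             ┃      
                    ┃ue               ┃      
                    ┃                 ┃      
━━━━━━━━━━━━━━━━━━━━┛var/log          ┃      


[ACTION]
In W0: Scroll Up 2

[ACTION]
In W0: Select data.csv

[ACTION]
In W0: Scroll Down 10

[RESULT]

                                             
                                             
━━━━━━━━━━━━━━━━━━━━┓                        
                    ┃                        
────────────────────┨                        
6 2e fa 74 74 ac  f0┃                        
5 7d 24 04 e2 d0  1e┃                        
0 b0 54 54 54 52  2b┃                        
e c0 d8 42 30 79  ac┃━━━━━━━━━━━━━━━━━┓      
f dd ec 5f ee 6d  38┃                 ┃      
8 0f 0f             ┃─────────────────┨      
                    ┃data.csv]        ┃      
                    ┃─────────────────┃      
                    ┃example.com,pendi┃      
                    ┃                 ┃      
                    ┃                 ┃      
                    ┃                 ┃      
━━━━━━━━━━━━━━━━━━━━┛                 ┃      


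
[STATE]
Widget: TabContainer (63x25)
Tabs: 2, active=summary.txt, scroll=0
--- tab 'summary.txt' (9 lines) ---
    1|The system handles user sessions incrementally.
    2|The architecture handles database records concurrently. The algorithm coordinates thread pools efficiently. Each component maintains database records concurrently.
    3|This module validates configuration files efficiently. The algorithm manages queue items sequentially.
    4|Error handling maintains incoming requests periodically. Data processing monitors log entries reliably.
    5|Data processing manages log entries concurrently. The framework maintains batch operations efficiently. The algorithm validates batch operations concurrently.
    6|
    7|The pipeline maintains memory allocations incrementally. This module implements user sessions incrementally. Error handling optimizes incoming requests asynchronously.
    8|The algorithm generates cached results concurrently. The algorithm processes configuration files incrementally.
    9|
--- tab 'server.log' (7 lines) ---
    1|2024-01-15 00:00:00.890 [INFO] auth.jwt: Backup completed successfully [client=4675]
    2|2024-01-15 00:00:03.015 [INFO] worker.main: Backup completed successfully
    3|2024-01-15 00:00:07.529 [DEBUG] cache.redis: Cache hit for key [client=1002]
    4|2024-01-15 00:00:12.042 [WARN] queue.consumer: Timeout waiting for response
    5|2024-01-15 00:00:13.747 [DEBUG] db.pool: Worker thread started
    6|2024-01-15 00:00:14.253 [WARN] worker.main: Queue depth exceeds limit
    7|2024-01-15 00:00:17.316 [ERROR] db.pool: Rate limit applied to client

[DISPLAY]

[summary.txt]│ server.log                                      
───────────────────────────────────────────────────────────────
The system handles user sessions incrementally.                
The architecture handles database records concurrently. The alg
This module validates configuration files efficiently. The algo
Error handling maintains incoming requests periodically. Data p
Data processing manages log entries concurrently. The framework
                                                               
The pipeline maintains memory allocations incrementally. This m
The algorithm generates cached results concurrently. The algori
                                                               
                                                               
                                                               
                                                               
                                                               
                                                               
                                                               
                                                               
                                                               
                                                               
                                                               
                                                               
                                                               
                                                               
                                                               


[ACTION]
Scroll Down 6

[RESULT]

[summary.txt]│ server.log                                      
───────────────────────────────────────────────────────────────
The pipeline maintains memory allocations incrementally. This m
The algorithm generates cached results concurrently. The algori
                                                               
                                                               
                                                               
                                                               
                                                               
                                                               
                                                               
                                                               
                                                               
                                                               
                                                               
                                                               
                                                               
                                                               
                                                               
                                                               
                                                               
                                                               
                                                               
                                                               
                                                               


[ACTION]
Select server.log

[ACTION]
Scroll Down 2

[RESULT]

 summary.txt │[server.log]                                     
───────────────────────────────────────────────────────────────
2024-01-15 00:00:07.529 [DEBUG] cache.redis: Cache hit for key 
2024-01-15 00:00:12.042 [WARN] queue.consumer: Timeout waiting 
2024-01-15 00:00:13.747 [DEBUG] db.pool: Worker thread started 
2024-01-15 00:00:14.253 [WARN] worker.main: Queue depth exceeds
2024-01-15 00:00:17.316 [ERROR] db.pool: Rate limit applied to 
                                                               
                                                               
                                                               
                                                               
                                                               
                                                               
                                                               
                                                               
                                                               
                                                               
                                                               
                                                               
                                                               
                                                               
                                                               
                                                               
                                                               
                                                               


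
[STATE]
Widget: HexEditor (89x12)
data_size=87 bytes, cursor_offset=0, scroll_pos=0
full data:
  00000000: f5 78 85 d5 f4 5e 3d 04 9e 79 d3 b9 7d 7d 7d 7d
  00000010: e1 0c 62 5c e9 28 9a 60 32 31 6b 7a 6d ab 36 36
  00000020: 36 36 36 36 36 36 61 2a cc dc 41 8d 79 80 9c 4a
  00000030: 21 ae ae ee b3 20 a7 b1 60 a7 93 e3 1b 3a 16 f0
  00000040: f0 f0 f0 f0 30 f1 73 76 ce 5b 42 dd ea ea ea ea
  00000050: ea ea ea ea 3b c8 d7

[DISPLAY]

00000000  F5 78 85 d5 f4 5e 3d 04  9e 79 d3 b9 7d 7d 7d 7d  |.x...^=..y..}}}}|           
00000010  e1 0c 62 5c e9 28 9a 60  32 31 6b 7a 6d ab 36 36  |..b\.(.`21kzm.66|           
00000020  36 36 36 36 36 36 61 2a  cc dc 41 8d 79 80 9c 4a  |666666a*..A.y..J|           
00000030  21 ae ae ee b3 20 a7 b1  60 a7 93 e3 1b 3a 16 f0  |!.... ..`....:..|           
00000040  f0 f0 f0 f0 30 f1 73 76  ce 5b 42 dd ea ea ea ea  |....0.sv.[B.....|           
00000050  ea ea ea ea 3b c8 d7                              |....;..         |           
                                                                                         
                                                                                         
                                                                                         
                                                                                         
                                                                                         
                                                                                         


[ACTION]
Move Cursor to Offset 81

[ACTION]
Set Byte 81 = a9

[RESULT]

00000000  f5 78 85 d5 f4 5e 3d 04  9e 79 d3 b9 7d 7d 7d 7d  |.x...^=..y..}}}}|           
00000010  e1 0c 62 5c e9 28 9a 60  32 31 6b 7a 6d ab 36 36  |..b\.(.`21kzm.66|           
00000020  36 36 36 36 36 36 61 2a  cc dc 41 8d 79 80 9c 4a  |666666a*..A.y..J|           
00000030  21 ae ae ee b3 20 a7 b1  60 a7 93 e3 1b 3a 16 f0  |!.... ..`....:..|           
00000040  f0 f0 f0 f0 30 f1 73 76  ce 5b 42 dd ea ea ea ea  |....0.sv.[B.....|           
00000050  ea A9 ea ea 3b c8 d7                              |....;..         |           
                                                                                         
                                                                                         
                                                                                         
                                                                                         
                                                                                         
                                                                                         


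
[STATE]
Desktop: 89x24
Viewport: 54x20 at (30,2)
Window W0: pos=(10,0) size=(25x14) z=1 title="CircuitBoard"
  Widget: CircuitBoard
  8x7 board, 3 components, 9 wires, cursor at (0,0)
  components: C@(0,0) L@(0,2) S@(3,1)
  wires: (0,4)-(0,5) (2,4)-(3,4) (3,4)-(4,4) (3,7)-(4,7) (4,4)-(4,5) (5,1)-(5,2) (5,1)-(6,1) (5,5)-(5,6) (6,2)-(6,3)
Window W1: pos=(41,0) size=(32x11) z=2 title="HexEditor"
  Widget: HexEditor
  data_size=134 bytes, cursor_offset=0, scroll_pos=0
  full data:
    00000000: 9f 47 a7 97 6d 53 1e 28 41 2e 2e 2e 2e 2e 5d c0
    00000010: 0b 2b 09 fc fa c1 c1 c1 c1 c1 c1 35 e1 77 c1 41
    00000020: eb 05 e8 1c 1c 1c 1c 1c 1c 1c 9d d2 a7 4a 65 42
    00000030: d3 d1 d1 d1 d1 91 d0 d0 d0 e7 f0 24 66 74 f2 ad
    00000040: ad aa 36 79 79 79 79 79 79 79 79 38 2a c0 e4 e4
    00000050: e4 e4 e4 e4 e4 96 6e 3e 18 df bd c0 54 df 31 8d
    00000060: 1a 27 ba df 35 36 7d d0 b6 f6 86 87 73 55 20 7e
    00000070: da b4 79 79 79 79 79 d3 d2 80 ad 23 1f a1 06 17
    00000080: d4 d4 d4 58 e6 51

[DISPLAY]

────┨      ┠──────────────────────────────┨           
    ┃      ┃00000000  9F 47 a7 97 6d 53 1e┃           
 · ─┃      ┃00000010  0b 2b 09 fc fa c1 c1┃           
    ┃      ┃00000020  eb 05 e8 1c 1c 1c 1c┃           
    ┃      ┃00000030  d3 d1 d1 d1 d1 91 d0┃           
    ┃      ┃00000040  ad aa 36 79 79 79 79┃           
 ·  ┃      ┃00000050  e4 e4 e4 e4 e4 96 6e┃           
 │  ┃      ┃00000060  1a 27 ba df 35 36 7d┃           
 ·  ┃      ┗━━━━━━━━━━━━━━━━━━━━━━━━━━━━━━┛           
 │  ┃                                                 
 · ─┃                                                 
━━━━┛                                                 
                                                      
                                                      
                                                      
                                                      
                                                      
                                                      
                                                      
                                                      


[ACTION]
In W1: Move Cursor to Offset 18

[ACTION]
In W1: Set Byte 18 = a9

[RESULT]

────┨      ┠──────────────────────────────┨           
    ┃      ┃00000000  9f 47 a7 97 6d 53 1e┃           
 · ─┃      ┃00000010  0b 2b A9 fc fa c1 c1┃           
    ┃      ┃00000020  eb 05 e8 1c 1c 1c 1c┃           
    ┃      ┃00000030  d3 d1 d1 d1 d1 91 d0┃           
    ┃      ┃00000040  ad aa 36 79 79 79 79┃           
 ·  ┃      ┃00000050  e4 e4 e4 e4 e4 96 6e┃           
 │  ┃      ┃00000060  1a 27 ba df 35 36 7d┃           
 ·  ┃      ┗━━━━━━━━━━━━━━━━━━━━━━━━━━━━━━┛           
 │  ┃                                                 
 · ─┃                                                 
━━━━┛                                                 
                                                      
                                                      
                                                      
                                                      
                                                      
                                                      
                                                      
                                                      


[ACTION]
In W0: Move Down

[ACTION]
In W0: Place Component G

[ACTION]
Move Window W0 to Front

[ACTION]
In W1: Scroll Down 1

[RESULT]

────┨      ┠──────────────────────────────┨           
    ┃      ┃00000010  0b 2b A9 fc fa c1 c1┃           
 · ─┃      ┃00000020  eb 05 e8 1c 1c 1c 1c┃           
    ┃      ┃00000030  d3 d1 d1 d1 d1 91 d0┃           
    ┃      ┃00000040  ad aa 36 79 79 79 79┃           
    ┃      ┃00000050  e4 e4 e4 e4 e4 96 6e┃           
 ·  ┃      ┃00000060  1a 27 ba df 35 36 7d┃           
 │  ┃      ┃00000070  da b4 79 79 79 79 79┃           
 ·  ┃      ┗━━━━━━━━━━━━━━━━━━━━━━━━━━━━━━┛           
 │  ┃                                                 
 · ─┃                                                 
━━━━┛                                                 
                                                      
                                                      
                                                      
                                                      
                                                      
                                                      
                                                      
                                                      


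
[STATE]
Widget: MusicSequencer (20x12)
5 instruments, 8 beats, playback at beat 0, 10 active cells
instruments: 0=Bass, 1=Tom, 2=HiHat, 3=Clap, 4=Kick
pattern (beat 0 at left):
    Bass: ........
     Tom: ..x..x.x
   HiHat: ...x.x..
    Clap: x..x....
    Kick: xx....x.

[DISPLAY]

      ▼1234567      
  Bass········      
   Tom··█··█·█      
 HiHat···█·█··      
  Clap█··█····      
  Kick██····█·      
                    
                    
                    
                    
                    
                    


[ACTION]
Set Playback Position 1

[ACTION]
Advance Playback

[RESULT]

      01▼34567      
  Bass········      
   Tom··█··█·█      
 HiHat···█·█··      
  Clap█··█····      
  Kick██····█·      
                    
                    
                    
                    
                    
                    


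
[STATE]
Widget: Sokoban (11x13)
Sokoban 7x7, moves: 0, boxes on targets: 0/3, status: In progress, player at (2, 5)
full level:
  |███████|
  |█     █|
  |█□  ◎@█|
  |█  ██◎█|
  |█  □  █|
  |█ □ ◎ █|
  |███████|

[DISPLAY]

███████    
█     █    
█□  ◎@█    
█  ██◎█    
█  □  █    
█ □ ◎ █    
███████    
Moves: 0  0
           
           
           
           
           


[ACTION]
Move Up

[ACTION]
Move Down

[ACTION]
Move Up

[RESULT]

███████    
█    @█    
█□  ◎ █    
█  ██◎█    
█  □  █    
█ □ ◎ █    
███████    
Moves: 3  0
           
           
           
           
           


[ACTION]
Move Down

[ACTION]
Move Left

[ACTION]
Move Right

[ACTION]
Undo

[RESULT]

███████    
█     █    
█□  + █    
█  ██◎█    
█  □  █    
█ □ ◎ █    
███████    
Moves: 5  0
           
           
           
           
           
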